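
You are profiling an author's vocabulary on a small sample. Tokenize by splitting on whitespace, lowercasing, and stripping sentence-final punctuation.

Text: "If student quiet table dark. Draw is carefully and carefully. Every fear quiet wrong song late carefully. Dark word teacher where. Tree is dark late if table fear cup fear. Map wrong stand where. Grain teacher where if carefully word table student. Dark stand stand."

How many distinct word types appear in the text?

22

Distinct types: {and, carefully, cup, dark, draw, every, fear, grain, if, is, late, map, quiet, song, stand, student, table, teacher, tree, where, word, wrong}
V = 22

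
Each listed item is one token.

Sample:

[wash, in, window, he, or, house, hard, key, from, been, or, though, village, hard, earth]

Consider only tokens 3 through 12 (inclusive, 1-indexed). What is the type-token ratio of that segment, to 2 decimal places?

0.90

Segment tokens 3–12: window, he, or, house, hard, key, from, been, or, though
Segment N = 10, segment V = 9.
TTR = 9 / 10 = 0.90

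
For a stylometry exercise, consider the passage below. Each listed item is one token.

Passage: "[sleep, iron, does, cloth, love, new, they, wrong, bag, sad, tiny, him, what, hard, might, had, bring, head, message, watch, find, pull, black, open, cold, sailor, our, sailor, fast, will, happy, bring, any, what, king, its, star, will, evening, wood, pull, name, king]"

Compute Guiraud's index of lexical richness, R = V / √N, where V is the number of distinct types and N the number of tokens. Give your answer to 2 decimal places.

N = 43, V = 37.
√N = 6.557439
R = 37 / 6.557439 = 5.64

5.64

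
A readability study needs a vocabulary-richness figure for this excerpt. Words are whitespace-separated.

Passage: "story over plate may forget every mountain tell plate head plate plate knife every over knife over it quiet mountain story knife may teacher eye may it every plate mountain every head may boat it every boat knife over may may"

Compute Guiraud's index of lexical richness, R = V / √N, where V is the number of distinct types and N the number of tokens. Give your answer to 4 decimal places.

N = 41, V = 15.
√N = 6.403124
R = 15 / 6.403124 = 2.3426

2.3426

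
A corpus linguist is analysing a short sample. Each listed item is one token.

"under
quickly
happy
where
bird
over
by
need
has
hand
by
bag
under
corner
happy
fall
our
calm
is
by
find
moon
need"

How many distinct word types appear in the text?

18

Distinct types: {bag, bird, by, calm, corner, fall, find, hand, happy, has, is, moon, need, our, over, quickly, under, where}
V = 18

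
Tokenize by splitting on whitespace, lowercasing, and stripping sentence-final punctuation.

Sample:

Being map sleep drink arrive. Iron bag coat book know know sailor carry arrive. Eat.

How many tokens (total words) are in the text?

15

Tokens: being, map, sleep, drink, arrive, iron, bag, coat, book, know, know, sailor, carry, arrive, eat
N = 15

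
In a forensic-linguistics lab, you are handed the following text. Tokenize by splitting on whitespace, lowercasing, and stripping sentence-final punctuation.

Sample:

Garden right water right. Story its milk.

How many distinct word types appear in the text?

6

Distinct types: {garden, its, milk, right, story, water}
V = 6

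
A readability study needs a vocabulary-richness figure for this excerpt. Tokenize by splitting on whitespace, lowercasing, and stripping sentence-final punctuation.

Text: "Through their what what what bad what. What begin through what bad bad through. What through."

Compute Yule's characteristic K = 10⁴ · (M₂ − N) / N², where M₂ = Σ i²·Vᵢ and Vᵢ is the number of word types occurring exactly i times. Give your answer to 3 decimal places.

Frequencies: what:7, through:4, bad:3, their:1, begin:1
N = 16. Frequency spectrum: V_1=2, V_3=1, V_4=1, V_7=1
M₂ = 1²·2 + 3²·1 + 4²·1 + 7²·1 = 76
K = 10000 × (76 − 16) / 16² = 2343.750

2343.750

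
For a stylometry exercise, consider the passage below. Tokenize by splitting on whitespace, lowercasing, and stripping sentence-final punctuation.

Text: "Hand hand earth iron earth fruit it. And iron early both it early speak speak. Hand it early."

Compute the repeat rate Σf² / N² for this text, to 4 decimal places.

Frequencies: hand:3, it:3, early:3, earth:2, iron:2, speak:2, fruit:1, and:1, both:1
Σf² = 42; N² = 324
Repeat rate = 42 / 324 = 0.1296

0.1296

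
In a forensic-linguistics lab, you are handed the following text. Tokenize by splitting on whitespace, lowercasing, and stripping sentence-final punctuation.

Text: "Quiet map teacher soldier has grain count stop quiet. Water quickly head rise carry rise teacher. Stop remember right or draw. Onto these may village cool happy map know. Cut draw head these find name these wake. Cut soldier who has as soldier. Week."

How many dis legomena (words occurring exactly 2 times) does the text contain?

9

Frequencies: soldier:3, these:3, quiet:2, map:2, teacher:2, has:2, stop:2, head:2, rise:2, draw:2, cut:2, grain:1, count:1, water:1, quickly:1, carry:1, remember:1, right:1, or:1, onto:1, … (11 more, each freq 1)
Words with frequency 2: cut, draw, has, head, map, quiet, rise, stop, teacher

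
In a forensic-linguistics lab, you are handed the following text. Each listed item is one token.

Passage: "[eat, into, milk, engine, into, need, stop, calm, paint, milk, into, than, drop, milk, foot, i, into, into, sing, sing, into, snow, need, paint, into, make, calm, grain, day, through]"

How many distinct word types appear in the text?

Distinct types: {calm, day, drop, eat, engine, foot, grain, i, into, make, milk, need, paint, sing, snow, stop, than, through}
V = 18

18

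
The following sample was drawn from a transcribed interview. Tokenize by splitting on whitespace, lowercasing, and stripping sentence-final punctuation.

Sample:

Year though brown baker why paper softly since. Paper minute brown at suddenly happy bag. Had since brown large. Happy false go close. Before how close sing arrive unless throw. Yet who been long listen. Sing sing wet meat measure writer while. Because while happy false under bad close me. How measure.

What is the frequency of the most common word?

3

Frequencies: brown:3, happy:3, close:3, sing:3, paper:2, since:2, false:2, how:2, measure:2, while:2, year:1, though:1, baker:1, why:1, softly:1, minute:1, at:1, suddenly:1, bag:1, had:1, … (18 more, each freq 1)
Most common: 'brown' with frequency 3.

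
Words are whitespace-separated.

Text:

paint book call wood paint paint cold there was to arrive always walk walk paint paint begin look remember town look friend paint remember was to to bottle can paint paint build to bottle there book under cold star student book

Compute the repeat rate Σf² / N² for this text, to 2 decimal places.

0.08

Frequencies: paint:8, to:4, book:3, cold:2, there:2, was:2, walk:2, look:2, remember:2, bottle:2, call:1, wood:1, arrive:1, always:1, begin:1, town:1, friend:1, can:1, build:1, under:1, … (2 more, each freq 1)
Σf² = 129; N² = 1681
Repeat rate = 129 / 1681 = 0.08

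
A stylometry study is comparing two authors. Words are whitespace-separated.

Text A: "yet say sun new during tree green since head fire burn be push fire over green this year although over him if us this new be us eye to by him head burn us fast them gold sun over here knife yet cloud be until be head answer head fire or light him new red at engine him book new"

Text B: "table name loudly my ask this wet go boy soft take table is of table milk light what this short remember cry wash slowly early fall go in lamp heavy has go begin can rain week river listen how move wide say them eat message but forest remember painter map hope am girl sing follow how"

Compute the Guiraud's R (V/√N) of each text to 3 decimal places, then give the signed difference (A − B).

A: V=37, N=60, R=4.777
B: V=49, N=56, R=6.548
Difference = 4.777 − 6.548 = -1.771

-1.771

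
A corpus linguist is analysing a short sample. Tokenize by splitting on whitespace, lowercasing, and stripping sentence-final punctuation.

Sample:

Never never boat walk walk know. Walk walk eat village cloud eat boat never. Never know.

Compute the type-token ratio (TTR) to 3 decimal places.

0.438

N = 16 tokens, V = 7 types.
TTR = V / N = 7 / 16 = 0.438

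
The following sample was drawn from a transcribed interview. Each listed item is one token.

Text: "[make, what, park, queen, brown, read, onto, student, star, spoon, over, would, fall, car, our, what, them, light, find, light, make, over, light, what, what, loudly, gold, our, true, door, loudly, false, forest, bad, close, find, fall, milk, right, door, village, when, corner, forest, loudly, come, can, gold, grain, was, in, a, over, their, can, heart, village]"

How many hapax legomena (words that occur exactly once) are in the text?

Frequencies: what:4, over:3, light:3, loudly:3, make:2, fall:2, our:2, find:2, gold:2, door:2, forest:2, village:2, can:2, park:1, queen:1, brown:1, read:1, onto:1, student:1, star:1, … (19 more, each freq 1)
Hapax (freq=1): a, bad, brown, car, close, come, corner, false, grain, heart, in, milk, onto, park, queen, read, right, spoon, star, student, their, them, true, was, when, would

26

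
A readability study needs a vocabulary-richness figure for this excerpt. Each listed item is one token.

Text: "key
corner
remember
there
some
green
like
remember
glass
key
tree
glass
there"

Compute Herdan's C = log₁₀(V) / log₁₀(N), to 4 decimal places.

0.8566

N = 13, V = 9.
log₁₀(V) = 0.954243, log₁₀(N) = 1.113943
C = 0.954243 / 1.113943 = 0.8566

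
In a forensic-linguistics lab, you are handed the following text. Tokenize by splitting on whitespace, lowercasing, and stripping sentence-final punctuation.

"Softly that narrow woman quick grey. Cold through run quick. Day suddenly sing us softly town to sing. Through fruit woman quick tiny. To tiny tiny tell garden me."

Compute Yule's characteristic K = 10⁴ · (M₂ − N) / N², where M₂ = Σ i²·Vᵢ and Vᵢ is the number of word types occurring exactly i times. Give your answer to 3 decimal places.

Frequencies: quick:3, tiny:3, softly:2, woman:2, through:2, sing:2, to:2, that:1, narrow:1, grey:1, cold:1, run:1, day:1, suddenly:1, us:1, town:1, fruit:1, tell:1, garden:1, me:1
N = 29. Frequency spectrum: V_1=13, V_2=5, V_3=2
M₂ = 1²·13 + 2²·5 + 3²·2 = 51
K = 10000 × (51 − 29) / 29² = 261.593

261.593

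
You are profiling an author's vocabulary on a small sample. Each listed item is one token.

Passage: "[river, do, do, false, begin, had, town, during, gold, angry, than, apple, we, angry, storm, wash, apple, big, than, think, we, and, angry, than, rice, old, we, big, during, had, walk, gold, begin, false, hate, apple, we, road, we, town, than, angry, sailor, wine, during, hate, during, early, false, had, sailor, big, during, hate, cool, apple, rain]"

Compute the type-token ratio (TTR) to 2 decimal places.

N = 57 tokens, V = 27 types.
TTR = V / N = 27 / 57 = 0.47

0.47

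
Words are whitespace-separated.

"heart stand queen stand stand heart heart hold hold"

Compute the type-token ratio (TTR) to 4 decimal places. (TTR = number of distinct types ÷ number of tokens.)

0.4444

N = 9 tokens, V = 4 types.
TTR = V / N = 4 / 9 = 0.4444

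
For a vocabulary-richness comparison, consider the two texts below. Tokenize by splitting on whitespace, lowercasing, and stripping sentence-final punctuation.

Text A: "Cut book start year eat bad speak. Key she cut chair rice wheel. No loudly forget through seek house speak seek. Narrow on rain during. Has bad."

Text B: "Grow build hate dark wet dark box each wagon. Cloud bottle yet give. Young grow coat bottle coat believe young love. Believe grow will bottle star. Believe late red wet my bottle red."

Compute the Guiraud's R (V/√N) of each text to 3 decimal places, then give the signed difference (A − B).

A: V=23, N=27, R=4.426
B: V=21, N=33, R=3.656
Difference = 4.426 − 3.656 = 0.770

0.770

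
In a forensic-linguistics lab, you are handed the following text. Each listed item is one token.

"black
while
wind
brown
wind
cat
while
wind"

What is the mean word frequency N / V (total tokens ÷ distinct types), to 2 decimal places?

1.60

N = 8 tokens, V = 5 types.
Mean frequency = N / V = 8 / 5 = 1.60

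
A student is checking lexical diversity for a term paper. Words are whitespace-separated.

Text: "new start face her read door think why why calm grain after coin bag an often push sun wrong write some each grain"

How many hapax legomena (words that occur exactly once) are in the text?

19

Frequencies: why:2, grain:2, new:1, start:1, face:1, her:1, read:1, door:1, think:1, calm:1, after:1, coin:1, bag:1, an:1, often:1, push:1, sun:1, wrong:1, write:1, some:1, … (1 more, each freq 1)
Hapax (freq=1): after, an, bag, calm, coin, door, each, face, her, new, often, push, read, some, start, sun, think, write, wrong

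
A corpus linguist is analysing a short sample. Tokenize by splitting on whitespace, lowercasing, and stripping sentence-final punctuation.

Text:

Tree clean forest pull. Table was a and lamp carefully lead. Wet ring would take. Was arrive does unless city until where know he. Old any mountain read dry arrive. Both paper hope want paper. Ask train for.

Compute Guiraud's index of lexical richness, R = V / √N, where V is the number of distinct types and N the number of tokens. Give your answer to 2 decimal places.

N = 38, V = 35.
√N = 6.164414
R = 35 / 6.164414 = 5.68

5.68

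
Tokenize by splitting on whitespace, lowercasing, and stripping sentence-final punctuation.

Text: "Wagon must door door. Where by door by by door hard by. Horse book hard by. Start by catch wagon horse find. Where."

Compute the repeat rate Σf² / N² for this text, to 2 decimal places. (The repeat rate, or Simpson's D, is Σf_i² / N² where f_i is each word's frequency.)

0.14

Frequencies: by:6, door:4, wagon:2, where:2, hard:2, horse:2, must:1, book:1, start:1, catch:1, find:1
Σf² = 73; N² = 529
Repeat rate = 73 / 529 = 0.14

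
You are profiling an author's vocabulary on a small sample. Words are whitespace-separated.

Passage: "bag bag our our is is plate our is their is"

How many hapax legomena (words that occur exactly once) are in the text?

2

Frequencies: is:4, our:3, bag:2, plate:1, their:1
Hapax (freq=1): plate, their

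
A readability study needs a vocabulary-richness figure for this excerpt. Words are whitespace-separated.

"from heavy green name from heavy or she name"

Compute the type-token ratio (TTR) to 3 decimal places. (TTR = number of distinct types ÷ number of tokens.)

N = 9 tokens, V = 6 types.
TTR = V / N = 6 / 9 = 0.667

0.667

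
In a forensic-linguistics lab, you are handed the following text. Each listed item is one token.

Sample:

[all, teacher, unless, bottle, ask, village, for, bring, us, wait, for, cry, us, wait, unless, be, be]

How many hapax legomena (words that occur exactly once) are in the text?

Frequencies: unless:2, for:2, us:2, wait:2, be:2, all:1, teacher:1, bottle:1, ask:1, village:1, bring:1, cry:1
Hapax (freq=1): all, ask, bottle, bring, cry, teacher, village

7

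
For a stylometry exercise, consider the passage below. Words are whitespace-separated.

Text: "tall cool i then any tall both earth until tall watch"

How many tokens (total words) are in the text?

Tokens: tall, cool, i, then, any, tall, both, earth, until, tall, watch
N = 11

11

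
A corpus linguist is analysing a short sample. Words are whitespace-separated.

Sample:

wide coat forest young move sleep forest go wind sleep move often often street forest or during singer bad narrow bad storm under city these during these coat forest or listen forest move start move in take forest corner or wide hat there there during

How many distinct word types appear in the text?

Distinct types: {bad, city, coat, corner, during, forest, go, hat, in, listen, move, narrow, often, or, singer, sleep, start, storm, street, take, there, these, under, wide, wind, young}
V = 26

26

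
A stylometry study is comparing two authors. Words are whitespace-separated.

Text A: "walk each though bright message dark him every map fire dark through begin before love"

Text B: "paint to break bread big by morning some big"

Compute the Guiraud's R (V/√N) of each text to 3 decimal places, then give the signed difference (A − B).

A: V=14, N=15, R=3.615
B: V=8, N=9, R=2.667
Difference = 3.615 − 2.667 = 0.948

0.948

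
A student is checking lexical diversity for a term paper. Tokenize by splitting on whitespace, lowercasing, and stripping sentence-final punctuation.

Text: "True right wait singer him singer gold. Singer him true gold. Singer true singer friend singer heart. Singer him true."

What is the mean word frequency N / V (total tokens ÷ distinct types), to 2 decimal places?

N = 20 tokens, V = 8 types.
Mean frequency = N / V = 20 / 8 = 2.50

2.50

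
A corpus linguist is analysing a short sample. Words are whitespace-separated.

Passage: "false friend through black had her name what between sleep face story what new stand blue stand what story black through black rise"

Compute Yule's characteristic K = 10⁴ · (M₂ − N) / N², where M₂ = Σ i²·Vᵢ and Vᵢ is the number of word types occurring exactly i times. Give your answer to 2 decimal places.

Frequencies: black:3, what:3, through:2, story:2, stand:2, false:1, friend:1, had:1, her:1, name:1, between:1, sleep:1, face:1, new:1, blue:1, rise:1
N = 23. Frequency spectrum: V_1=11, V_2=3, V_3=2
M₂ = 1²·11 + 2²·3 + 3²·2 = 41
K = 10000 × (41 − 23) / 23² = 340.26

340.26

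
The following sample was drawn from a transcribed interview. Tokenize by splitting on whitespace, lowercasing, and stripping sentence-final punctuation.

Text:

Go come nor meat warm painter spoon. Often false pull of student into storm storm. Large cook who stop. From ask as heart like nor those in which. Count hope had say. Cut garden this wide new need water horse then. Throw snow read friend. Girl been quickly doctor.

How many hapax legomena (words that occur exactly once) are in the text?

Frequencies: nor:2, storm:2, go:1, come:1, meat:1, warm:1, painter:1, spoon:1, often:1, false:1, pull:1, of:1, student:1, into:1, large:1, cook:1, who:1, stop:1, from:1, ask:1, … (27 more, each freq 1)
Hapax (freq=1): as, ask, been, come, cook, count, cut, doctor, false, friend, from, garden, girl, go, had, heart, hope, horse, in, into, large, like, meat, need, new, of, often, painter, pull, quickly, read, say, snow, spoon, stop, student, then, this, those, throw, warm, water, which, who, wide

45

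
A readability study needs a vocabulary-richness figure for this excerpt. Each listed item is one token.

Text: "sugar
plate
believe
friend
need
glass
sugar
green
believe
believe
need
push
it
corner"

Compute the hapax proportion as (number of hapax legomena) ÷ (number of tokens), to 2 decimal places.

0.50

Frequencies: believe:3, sugar:2, need:2, plate:1, friend:1, glass:1, green:1, push:1, it:1, corner:1
Hapax count = 7; token count = 14.
Ratio = 7 / 14 = 0.50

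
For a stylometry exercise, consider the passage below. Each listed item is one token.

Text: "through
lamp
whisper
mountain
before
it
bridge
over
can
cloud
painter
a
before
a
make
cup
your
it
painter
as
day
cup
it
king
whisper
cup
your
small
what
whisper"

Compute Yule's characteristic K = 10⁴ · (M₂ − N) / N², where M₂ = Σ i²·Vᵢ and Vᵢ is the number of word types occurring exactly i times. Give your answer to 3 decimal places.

288.889

Frequencies: whisper:3, it:3, cup:3, before:2, painter:2, a:2, your:2, through:1, lamp:1, mountain:1, bridge:1, over:1, can:1, cloud:1, make:1, as:1, day:1, king:1, small:1, what:1
N = 30. Frequency spectrum: V_1=13, V_2=4, V_3=3
M₂ = 1²·13 + 2²·4 + 3²·3 = 56
K = 10000 × (56 − 30) / 30² = 288.889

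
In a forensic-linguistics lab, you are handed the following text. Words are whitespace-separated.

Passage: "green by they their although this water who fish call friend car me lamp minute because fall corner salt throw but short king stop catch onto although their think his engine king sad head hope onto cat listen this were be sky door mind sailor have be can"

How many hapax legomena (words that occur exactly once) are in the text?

36

Frequencies: their:2, although:2, this:2, king:2, onto:2, be:2, green:1, by:1, they:1, water:1, who:1, fish:1, call:1, friend:1, car:1, me:1, lamp:1, minute:1, because:1, fall:1, … (22 more, each freq 1)
Hapax (freq=1): because, but, by, call, can, car, cat, catch, corner, door, engine, fall, fish, friend, green, have, head, his, hope, lamp, listen, me, mind, minute, sad, sailor, salt, short, sky, stop, they, think, throw, water, were, who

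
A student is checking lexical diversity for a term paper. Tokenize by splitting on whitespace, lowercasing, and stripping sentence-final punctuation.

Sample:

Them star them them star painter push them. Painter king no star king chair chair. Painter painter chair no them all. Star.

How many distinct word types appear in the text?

Distinct types: {all, chair, king, no, painter, push, star, them}
V = 8

8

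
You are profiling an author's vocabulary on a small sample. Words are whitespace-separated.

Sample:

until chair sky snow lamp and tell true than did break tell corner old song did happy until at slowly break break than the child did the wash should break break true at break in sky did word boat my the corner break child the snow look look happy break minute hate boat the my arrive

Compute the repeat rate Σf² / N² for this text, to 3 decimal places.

Frequencies: break:8, the:5, did:4, until:2, sky:2, snow:2, tell:2, true:2, than:2, corner:2, happy:2, at:2, child:2, boat:2, my:2, look:2, chair:1, lamp:1, and:1, old:1, … (9 more, each freq 1)
Σf² = 170; N² = 3136
Repeat rate = 170 / 3136 = 0.054

0.054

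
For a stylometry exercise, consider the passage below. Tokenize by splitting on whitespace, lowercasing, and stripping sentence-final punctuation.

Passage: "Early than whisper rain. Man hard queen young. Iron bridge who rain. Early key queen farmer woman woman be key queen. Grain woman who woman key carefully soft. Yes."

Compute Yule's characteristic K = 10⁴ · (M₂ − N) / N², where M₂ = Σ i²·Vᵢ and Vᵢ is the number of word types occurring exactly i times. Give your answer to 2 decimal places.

Frequencies: woman:4, queen:3, key:3, early:2, rain:2, who:2, than:1, whisper:1, man:1, hard:1, young:1, iron:1, bridge:1, farmer:1, be:1, grain:1, carefully:1, soft:1, yes:1
N = 29. Frequency spectrum: V_1=13, V_2=3, V_3=2, V_4=1
M₂ = 1²·13 + 2²·3 + 3²·2 + 4²·1 = 59
K = 10000 × (59 − 29) / 29² = 356.72

356.72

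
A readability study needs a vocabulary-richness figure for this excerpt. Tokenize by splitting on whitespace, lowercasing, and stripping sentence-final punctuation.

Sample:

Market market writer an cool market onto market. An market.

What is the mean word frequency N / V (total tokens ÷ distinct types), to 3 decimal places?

2.000

N = 10 tokens, V = 5 types.
Mean frequency = N / V = 10 / 5 = 2.000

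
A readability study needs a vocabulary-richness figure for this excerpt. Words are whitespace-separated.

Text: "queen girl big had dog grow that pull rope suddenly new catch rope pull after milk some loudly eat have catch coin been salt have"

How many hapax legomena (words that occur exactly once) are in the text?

17

Frequencies: pull:2, rope:2, catch:2, have:2, queen:1, girl:1, big:1, had:1, dog:1, grow:1, that:1, suddenly:1, new:1, after:1, milk:1, some:1, loudly:1, eat:1, coin:1, been:1, … (1 more, each freq 1)
Hapax (freq=1): after, been, big, coin, dog, eat, girl, grow, had, loudly, milk, new, queen, salt, some, suddenly, that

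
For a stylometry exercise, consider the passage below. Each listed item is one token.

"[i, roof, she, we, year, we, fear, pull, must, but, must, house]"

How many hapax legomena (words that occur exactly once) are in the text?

Frequencies: we:2, must:2, i:1, roof:1, she:1, year:1, fear:1, pull:1, but:1, house:1
Hapax (freq=1): but, fear, house, i, pull, roof, she, year

8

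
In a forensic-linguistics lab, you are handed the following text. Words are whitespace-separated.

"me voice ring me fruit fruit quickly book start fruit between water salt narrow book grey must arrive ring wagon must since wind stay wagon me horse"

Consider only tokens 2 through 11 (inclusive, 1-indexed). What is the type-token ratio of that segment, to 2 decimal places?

0.80

Segment tokens 2–11: voice, ring, me, fruit, fruit, quickly, book, start, fruit, between
Segment N = 10, segment V = 8.
TTR = 8 / 10 = 0.80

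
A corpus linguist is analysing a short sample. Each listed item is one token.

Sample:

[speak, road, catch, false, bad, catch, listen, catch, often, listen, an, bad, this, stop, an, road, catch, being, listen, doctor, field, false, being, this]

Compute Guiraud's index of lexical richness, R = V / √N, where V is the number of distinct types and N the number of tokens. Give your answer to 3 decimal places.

N = 24, V = 13.
√N = 4.898979
R = 13 / 4.898979 = 2.654

2.654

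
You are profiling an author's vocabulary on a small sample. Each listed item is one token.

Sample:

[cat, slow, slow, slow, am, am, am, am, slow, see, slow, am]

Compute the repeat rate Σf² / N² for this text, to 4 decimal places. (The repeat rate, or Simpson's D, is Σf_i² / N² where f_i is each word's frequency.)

0.3611

Frequencies: slow:5, am:5, cat:1, see:1
Σf² = 52; N² = 144
Repeat rate = 52 / 144 = 0.3611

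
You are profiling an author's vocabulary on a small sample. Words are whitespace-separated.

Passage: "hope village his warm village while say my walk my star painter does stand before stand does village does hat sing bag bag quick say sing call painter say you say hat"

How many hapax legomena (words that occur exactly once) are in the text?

10

Frequencies: say:4, village:3, does:3, my:2, painter:2, stand:2, hat:2, sing:2, bag:2, hope:1, his:1, warm:1, while:1, walk:1, star:1, before:1, quick:1, call:1, you:1
Hapax (freq=1): before, call, his, hope, quick, star, walk, warm, while, you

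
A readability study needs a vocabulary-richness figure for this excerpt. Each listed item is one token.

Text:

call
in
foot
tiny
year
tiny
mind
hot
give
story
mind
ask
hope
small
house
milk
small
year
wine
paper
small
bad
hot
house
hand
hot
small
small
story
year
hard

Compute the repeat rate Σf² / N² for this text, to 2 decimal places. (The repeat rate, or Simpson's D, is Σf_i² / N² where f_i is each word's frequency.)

Frequencies: small:5, year:3, hot:3, tiny:2, mind:2, story:2, house:2, call:1, in:1, foot:1, give:1, ask:1, hope:1, milk:1, wine:1, paper:1, bad:1, hand:1, hard:1
Σf² = 71; N² = 961
Repeat rate = 71 / 961 = 0.07

0.07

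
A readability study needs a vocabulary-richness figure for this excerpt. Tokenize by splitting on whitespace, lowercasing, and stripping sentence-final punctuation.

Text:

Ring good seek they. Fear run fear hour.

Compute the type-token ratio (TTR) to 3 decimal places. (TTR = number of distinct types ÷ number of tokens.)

N = 8 tokens, V = 7 types.
TTR = V / N = 7 / 8 = 0.875

0.875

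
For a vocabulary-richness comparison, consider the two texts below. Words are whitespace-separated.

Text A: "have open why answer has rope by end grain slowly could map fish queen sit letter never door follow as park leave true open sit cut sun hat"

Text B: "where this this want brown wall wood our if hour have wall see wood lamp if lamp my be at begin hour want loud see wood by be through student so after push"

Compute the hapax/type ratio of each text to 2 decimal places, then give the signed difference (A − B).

A: hapax=24, V=26, ratio=0.92
B: hapax=14, V=23, ratio=0.61
Difference = 0.92 − 0.61 = 0.31

0.31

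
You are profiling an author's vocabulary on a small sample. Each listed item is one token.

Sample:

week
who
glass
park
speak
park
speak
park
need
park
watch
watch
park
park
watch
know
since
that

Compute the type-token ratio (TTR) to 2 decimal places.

N = 18 tokens, V = 10 types.
TTR = V / N = 10 / 18 = 0.56

0.56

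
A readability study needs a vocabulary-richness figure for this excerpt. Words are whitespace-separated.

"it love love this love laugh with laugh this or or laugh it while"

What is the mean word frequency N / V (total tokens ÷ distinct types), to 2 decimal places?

N = 14 tokens, V = 7 types.
Mean frequency = N / V = 14 / 7 = 2.00

2.00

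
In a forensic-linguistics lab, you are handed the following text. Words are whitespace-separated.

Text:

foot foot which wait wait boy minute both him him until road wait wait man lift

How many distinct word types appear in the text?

Distinct types: {both, boy, foot, him, lift, man, minute, road, until, wait, which}
V = 11

11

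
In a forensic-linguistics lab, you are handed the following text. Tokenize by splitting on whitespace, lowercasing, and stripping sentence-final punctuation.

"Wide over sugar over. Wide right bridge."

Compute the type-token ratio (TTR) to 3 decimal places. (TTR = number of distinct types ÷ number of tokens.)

0.714

N = 7 tokens, V = 5 types.
TTR = V / N = 5 / 7 = 0.714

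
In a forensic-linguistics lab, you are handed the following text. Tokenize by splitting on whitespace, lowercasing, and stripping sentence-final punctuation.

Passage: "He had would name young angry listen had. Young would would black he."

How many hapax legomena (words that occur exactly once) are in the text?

4

Frequencies: would:3, he:2, had:2, young:2, name:1, angry:1, listen:1, black:1
Hapax (freq=1): angry, black, listen, name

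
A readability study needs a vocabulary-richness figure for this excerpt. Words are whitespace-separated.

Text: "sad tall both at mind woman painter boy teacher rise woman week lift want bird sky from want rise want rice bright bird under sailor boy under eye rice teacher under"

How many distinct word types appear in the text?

21

Distinct types: {at, bird, both, boy, bright, eye, from, lift, mind, painter, rice, rise, sad, sailor, sky, tall, teacher, under, want, week, woman}
V = 21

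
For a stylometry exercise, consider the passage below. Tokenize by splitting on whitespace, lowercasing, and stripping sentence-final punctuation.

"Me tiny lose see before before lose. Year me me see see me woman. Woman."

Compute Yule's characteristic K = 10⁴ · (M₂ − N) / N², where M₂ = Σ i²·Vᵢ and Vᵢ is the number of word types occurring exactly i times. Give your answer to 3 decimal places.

Frequencies: me:4, see:3, lose:2, before:2, woman:2, tiny:1, year:1
N = 15. Frequency spectrum: V_1=2, V_2=3, V_3=1, V_4=1
M₂ = 1²·2 + 2²·3 + 3²·1 + 4²·1 = 39
K = 10000 × (39 − 15) / 15² = 1066.667

1066.667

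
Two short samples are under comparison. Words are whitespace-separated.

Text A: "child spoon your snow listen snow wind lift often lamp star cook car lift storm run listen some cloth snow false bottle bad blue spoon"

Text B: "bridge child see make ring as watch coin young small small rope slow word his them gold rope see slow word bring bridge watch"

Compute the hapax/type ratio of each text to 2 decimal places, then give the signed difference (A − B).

0.21

A: hapax=16, V=20, ratio=0.80
B: hapax=10, V=17, ratio=0.59
Difference = 0.80 − 0.59 = 0.21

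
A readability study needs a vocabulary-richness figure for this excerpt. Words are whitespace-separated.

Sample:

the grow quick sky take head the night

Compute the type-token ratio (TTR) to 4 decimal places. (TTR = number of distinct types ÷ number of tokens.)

N = 8 tokens, V = 7 types.
TTR = V / N = 7 / 8 = 0.8750

0.8750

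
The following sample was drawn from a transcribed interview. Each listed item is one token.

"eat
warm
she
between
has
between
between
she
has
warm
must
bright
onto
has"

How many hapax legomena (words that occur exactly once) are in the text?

4

Frequencies: between:3, has:3, warm:2, she:2, eat:1, must:1, bright:1, onto:1
Hapax (freq=1): bright, eat, must, onto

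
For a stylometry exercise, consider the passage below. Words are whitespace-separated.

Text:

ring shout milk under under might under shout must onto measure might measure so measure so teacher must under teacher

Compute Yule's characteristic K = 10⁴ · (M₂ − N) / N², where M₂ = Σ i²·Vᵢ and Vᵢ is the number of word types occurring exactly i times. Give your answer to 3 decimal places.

700.000

Frequencies: under:4, measure:3, shout:2, might:2, must:2, so:2, teacher:2, ring:1, milk:1, onto:1
N = 20. Frequency spectrum: V_1=3, V_2=5, V_3=1, V_4=1
M₂ = 1²·3 + 2²·5 + 3²·1 + 4²·1 = 48
K = 10000 × (48 − 20) / 20² = 700.000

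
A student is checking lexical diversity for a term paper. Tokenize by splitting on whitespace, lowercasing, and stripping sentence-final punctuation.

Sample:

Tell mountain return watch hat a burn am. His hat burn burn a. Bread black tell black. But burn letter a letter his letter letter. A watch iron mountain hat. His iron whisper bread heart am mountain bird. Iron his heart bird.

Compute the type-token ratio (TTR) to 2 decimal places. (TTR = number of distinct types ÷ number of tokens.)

0.40

N = 42 tokens, V = 17 types.
TTR = V / N = 17 / 42 = 0.40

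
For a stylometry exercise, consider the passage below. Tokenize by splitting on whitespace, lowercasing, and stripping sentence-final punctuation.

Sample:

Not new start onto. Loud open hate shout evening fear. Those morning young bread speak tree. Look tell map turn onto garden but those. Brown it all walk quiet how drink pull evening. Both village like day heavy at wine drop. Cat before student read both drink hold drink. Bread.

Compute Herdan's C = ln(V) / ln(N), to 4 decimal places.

0.9614

N = 50, V = 43.
ln(V) = 3.761200, ln(N) = 3.912023
C = 3.761200 / 3.912023 = 0.9614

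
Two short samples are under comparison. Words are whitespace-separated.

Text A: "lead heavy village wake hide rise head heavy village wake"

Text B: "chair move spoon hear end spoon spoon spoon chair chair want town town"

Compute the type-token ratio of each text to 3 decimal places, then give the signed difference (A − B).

0.162

TTR(A) = 7/10 = 0.700
TTR(B) = 7/13 = 0.538
Difference = 0.700 − 0.538 = 0.162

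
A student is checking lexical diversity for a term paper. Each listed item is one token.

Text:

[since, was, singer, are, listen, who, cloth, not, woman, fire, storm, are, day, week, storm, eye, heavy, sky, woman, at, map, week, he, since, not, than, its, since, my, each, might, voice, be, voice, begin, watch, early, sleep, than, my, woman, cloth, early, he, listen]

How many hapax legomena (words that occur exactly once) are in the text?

17

Frequencies: since:3, woman:3, are:2, listen:2, cloth:2, not:2, storm:2, week:2, he:2, than:2, my:2, voice:2, early:2, was:1, singer:1, who:1, fire:1, day:1, eye:1, heavy:1, … (10 more, each freq 1)
Hapax (freq=1): at, be, begin, day, each, eye, fire, heavy, its, map, might, singer, sky, sleep, was, watch, who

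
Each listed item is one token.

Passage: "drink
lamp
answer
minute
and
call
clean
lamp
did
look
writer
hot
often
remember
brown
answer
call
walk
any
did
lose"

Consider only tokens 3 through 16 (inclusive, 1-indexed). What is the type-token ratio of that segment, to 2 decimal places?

0.93

Segment tokens 3–16: answer, minute, and, call, clean, lamp, did, look, writer, hot, often, remember, brown, answer
Segment N = 14, segment V = 13.
TTR = 13 / 14 = 0.93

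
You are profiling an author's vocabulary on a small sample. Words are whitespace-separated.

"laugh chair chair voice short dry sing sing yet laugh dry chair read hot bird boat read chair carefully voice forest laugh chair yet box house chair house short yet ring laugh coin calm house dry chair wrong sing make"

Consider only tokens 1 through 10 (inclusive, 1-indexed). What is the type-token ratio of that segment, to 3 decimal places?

0.700

Segment tokens 1–10: laugh, chair, chair, voice, short, dry, sing, sing, yet, laugh
Segment N = 10, segment V = 7.
TTR = 7 / 10 = 0.700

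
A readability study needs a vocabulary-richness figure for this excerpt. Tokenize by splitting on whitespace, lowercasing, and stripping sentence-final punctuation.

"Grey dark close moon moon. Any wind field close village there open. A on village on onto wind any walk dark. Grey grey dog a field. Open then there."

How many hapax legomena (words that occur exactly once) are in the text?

Frequencies: grey:3, dark:2, close:2, moon:2, any:2, wind:2, field:2, village:2, there:2, open:2, a:2, on:2, onto:1, walk:1, dog:1, then:1
Hapax (freq=1): dog, onto, then, walk

4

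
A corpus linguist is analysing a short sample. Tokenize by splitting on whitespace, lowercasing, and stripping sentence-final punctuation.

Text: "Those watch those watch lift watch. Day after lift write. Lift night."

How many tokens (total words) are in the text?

Tokens: those, watch, those, watch, lift, watch, day, after, lift, write, lift, night
N = 12

12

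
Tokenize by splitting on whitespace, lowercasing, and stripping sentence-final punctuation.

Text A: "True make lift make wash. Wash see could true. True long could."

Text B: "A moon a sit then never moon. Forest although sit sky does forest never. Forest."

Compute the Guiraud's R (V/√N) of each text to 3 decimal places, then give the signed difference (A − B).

A: V=7, N=12, R=2.021
B: V=9, N=15, R=2.324
Difference = 2.021 − 2.324 = -0.303

-0.303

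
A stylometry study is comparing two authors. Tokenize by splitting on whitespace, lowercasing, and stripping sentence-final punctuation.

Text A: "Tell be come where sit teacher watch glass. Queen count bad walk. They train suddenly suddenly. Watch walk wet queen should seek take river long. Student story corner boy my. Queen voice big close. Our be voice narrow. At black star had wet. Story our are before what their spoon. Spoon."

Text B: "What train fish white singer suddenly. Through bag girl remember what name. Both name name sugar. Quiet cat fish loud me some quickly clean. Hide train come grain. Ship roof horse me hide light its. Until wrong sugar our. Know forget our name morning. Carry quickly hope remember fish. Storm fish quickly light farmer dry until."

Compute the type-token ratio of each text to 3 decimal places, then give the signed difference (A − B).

TTR(A) = 40/51 = 0.784
TTR(B) = 39/56 = 0.696
Difference = 0.784 − 0.696 = 0.088

0.088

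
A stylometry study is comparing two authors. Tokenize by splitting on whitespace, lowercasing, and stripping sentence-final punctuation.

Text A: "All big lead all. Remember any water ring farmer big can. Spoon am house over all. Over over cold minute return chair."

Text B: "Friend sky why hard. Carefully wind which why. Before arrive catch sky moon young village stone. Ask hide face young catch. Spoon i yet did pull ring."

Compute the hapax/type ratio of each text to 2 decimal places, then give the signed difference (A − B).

-0.01

A: hapax=14, V=17, ratio=0.82
B: hapax=19, V=23, ratio=0.83
Difference = 0.82 − 0.83 = -0.01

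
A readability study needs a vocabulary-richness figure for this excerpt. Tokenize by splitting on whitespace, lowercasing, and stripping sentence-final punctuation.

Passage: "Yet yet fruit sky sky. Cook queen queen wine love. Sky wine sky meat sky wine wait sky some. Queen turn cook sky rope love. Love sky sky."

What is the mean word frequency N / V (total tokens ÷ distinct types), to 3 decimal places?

N = 28 tokens, V = 12 types.
Mean frequency = N / V = 28 / 12 = 2.333

2.333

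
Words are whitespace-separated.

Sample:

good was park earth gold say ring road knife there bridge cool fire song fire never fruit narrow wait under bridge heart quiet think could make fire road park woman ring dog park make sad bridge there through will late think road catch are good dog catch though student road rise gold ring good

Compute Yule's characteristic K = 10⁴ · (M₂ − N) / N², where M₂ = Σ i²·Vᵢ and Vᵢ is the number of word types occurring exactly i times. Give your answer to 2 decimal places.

Frequencies: road:4, good:3, park:3, ring:3, bridge:3, fire:3, gold:2, there:2, think:2, make:2, dog:2, catch:2, was:1, earth:1, say:1, knife:1, cool:1, song:1, never:1, fruit:1, … (15 more, each freq 1)
N = 54. Frequency spectrum: V_1=23, V_2=6, V_3=5, V_4=1
M₂ = 1²·23 + 2²·6 + 3²·5 + 4²·1 = 108
K = 10000 × (108 − 54) / 54² = 185.19

185.19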